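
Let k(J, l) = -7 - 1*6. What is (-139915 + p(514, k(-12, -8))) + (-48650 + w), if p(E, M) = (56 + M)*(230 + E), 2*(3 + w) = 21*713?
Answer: -298179/2 ≈ -1.4909e+5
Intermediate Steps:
w = 14967/2 (w = -3 + (21*713)/2 = -3 + (½)*14973 = -3 + 14973/2 = 14967/2 ≈ 7483.5)
k(J, l) = -13 (k(J, l) = -7 - 6 = -13)
(-139915 + p(514, k(-12, -8))) + (-48650 + w) = (-139915 + (12880 + 56*514 + 230*(-13) + 514*(-13))) + (-48650 + 14967/2) = (-139915 + (12880 + 28784 - 2990 - 6682)) - 82333/2 = (-139915 + 31992) - 82333/2 = -107923 - 82333/2 = -298179/2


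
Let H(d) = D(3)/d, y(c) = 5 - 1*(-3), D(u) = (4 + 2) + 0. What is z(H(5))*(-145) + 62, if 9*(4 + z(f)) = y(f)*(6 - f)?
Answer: 70/3 ≈ 23.333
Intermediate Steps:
D(u) = 6 (D(u) = 6 + 0 = 6)
y(c) = 8 (y(c) = 5 + 3 = 8)
H(d) = 6/d
z(f) = 4/3 - 8*f/9 (z(f) = -4 + (8*(6 - f))/9 = -4 + (48 - 8*f)/9 = -4 + (16/3 - 8*f/9) = 4/3 - 8*f/9)
z(H(5))*(-145) + 62 = (4/3 - 16/(3*5))*(-145) + 62 = (4/3 - 8/9*6/5)*(-145) + 62 = (4/3 - 16/15)*(-145) + 62 = (4/15)*(-145) + 62 = -116/3 + 62 = 70/3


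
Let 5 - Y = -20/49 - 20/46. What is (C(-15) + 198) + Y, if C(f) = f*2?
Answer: 195921/1127 ≈ 173.84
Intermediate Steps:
Y = 6585/1127 (Y = 5 - (-20/49 - 20/46) = 5 - (-20*1/49 - 20*1/46) = 5 - (-20/49 - 10/23) = 5 - 1*(-950/1127) = 5 + 950/1127 = 6585/1127 ≈ 5.8429)
C(f) = 2*f
(C(-15) + 198) + Y = (2*(-15) + 198) + 6585/1127 = (-30 + 198) + 6585/1127 = 168 + 6585/1127 = 195921/1127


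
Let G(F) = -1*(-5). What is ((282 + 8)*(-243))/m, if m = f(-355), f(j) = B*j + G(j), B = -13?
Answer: -2349/154 ≈ -15.253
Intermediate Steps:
G(F) = 5
f(j) = 5 - 13*j (f(j) = -13*j + 5 = 5 - 13*j)
m = 4620 (m = 5 - 13*(-355) = 5 + 4615 = 4620)
((282 + 8)*(-243))/m = ((282 + 8)*(-243))/4620 = (290*(-243))*(1/4620) = -70470*1/4620 = -2349/154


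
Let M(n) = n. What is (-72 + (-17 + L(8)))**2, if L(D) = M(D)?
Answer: 6561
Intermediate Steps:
L(D) = D
(-72 + (-17 + L(8)))**2 = (-72 + (-17 + 8))**2 = (-72 - 9)**2 = (-81)**2 = 6561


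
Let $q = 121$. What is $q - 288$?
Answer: $-167$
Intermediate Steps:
$q - 288 = 121 - 288 = -167$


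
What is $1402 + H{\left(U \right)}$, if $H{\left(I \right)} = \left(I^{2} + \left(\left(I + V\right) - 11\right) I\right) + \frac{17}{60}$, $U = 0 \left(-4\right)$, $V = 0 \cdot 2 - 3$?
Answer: $\frac{84137}{60} \approx 1402.3$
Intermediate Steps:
$V = -3$ ($V = 0 - 3 = -3$)
$U = 0$
$H{\left(I \right)} = \frac{17}{60} + I^{2} + I \left(-14 + I\right)$ ($H{\left(I \right)} = \left(I^{2} + \left(\left(I - 3\right) - 11\right) I\right) + \frac{17}{60} = \left(I^{2} + \left(\left(-3 + I\right) - 11\right) I\right) + 17 \cdot \frac{1}{60} = \left(I^{2} + \left(-14 + I\right) I\right) + \frac{17}{60} = \left(I^{2} + I \left(-14 + I\right)\right) + \frac{17}{60} = \frac{17}{60} + I^{2} + I \left(-14 + I\right)$)
$1402 + H{\left(U \right)} = 1402 + \left(\frac{17}{60} - 0 + 2 \cdot 0^{2}\right) = 1402 + \left(\frac{17}{60} + 0 + 2 \cdot 0\right) = 1402 + \left(\frac{17}{60} + 0 + 0\right) = 1402 + \frac{17}{60} = \frac{84137}{60}$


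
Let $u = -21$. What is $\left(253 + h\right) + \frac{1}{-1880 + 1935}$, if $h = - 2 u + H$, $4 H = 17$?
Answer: $\frac{65839}{220} \approx 299.27$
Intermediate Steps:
$H = \frac{17}{4}$ ($H = \frac{1}{4} \cdot 17 = \frac{17}{4} \approx 4.25$)
$h = \frac{185}{4}$ ($h = \left(-2\right) \left(-21\right) + \frac{17}{4} = 42 + \frac{17}{4} = \frac{185}{4} \approx 46.25$)
$\left(253 + h\right) + \frac{1}{-1880 + 1935} = \left(253 + \frac{185}{4}\right) + \frac{1}{-1880 + 1935} = \frac{1197}{4} + \frac{1}{55} = \frac{65839}{220}$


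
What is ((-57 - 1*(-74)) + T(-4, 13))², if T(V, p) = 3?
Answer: 400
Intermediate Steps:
((-57 - 1*(-74)) + T(-4, 13))² = ((-57 - 1*(-74)) + 3)² = ((-57 + 74) + 3)² = (17 + 3)² = 20² = 400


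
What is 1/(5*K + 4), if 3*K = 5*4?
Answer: 3/112 ≈ 0.026786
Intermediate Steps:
K = 20/3 (K = (5*4)/3 = (⅓)*20 = 20/3 ≈ 6.6667)
1/(5*K + 4) = 1/(5*(20/3) + 4) = 1/(100/3 + 4) = 1/(112/3) = 3/112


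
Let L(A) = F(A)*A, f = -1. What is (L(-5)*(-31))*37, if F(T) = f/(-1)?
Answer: 5735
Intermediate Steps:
F(T) = 1 (F(T) = -1/(-1) = -1*(-1) = 1)
L(A) = A (L(A) = 1*A = A)
(L(-5)*(-31))*37 = -5*(-31)*37 = 155*37 = 5735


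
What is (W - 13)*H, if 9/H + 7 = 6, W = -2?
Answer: 135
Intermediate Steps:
H = -9 (H = 9/(-7 + 6) = 9/(-1) = 9*(-1) = -9)
(W - 13)*H = (-2 - 13)*(-9) = -15*(-9) = 135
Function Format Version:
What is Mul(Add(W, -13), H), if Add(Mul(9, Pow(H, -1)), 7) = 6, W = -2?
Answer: 135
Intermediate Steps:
H = -9 (H = Mul(9, Pow(Add(-7, 6), -1)) = Mul(9, Pow(-1, -1)) = Mul(9, -1) = -9)
Mul(Add(W, -13), H) = Mul(Add(-2, -13), -9) = Mul(-15, -9) = 135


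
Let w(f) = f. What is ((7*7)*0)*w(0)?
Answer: 0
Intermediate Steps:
((7*7)*0)*w(0) = ((7*7)*0)*0 = (49*0)*0 = 0*0 = 0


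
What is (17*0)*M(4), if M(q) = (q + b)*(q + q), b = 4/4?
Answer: 0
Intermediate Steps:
b = 1 (b = 4*(1/4) = 1)
M(q) = 2*q*(1 + q) (M(q) = (q + 1)*(q + q) = (1 + q)*(2*q) = 2*q*(1 + q))
(17*0)*M(4) = (17*0)*(2*4*(1 + 4)) = 0*(2*4*5) = 0*40 = 0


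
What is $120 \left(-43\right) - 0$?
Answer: $-5160$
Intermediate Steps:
$120 \left(-43\right) - 0 = -5160 + 0 = -5160$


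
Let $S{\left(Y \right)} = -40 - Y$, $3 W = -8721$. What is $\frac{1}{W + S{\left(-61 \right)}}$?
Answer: $- \frac{1}{2886} \approx -0.0003465$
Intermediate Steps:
$W = -2907$ ($W = \frac{1}{3} \left(-8721\right) = -2907$)
$\frac{1}{W + S{\left(-61 \right)}} = \frac{1}{-2907 - -21} = \frac{1}{-2907 + \left(-40 + 61\right)} = \frac{1}{-2907 + 21} = \frac{1}{-2886} = - \frac{1}{2886}$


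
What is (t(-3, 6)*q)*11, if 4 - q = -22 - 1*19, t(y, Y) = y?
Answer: -1485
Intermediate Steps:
q = 45 (q = 4 - (-22 - 1*19) = 4 - (-22 - 19) = 4 - 1*(-41) = 4 + 41 = 45)
(t(-3, 6)*q)*11 = -3*45*11 = -135*11 = -1485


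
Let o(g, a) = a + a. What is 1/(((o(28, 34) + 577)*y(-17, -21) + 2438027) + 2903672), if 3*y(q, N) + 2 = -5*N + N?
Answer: 1/5359329 ≈ 1.8659e-7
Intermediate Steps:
o(g, a) = 2*a
y(q, N) = -⅔ - 4*N/3 (y(q, N) = -⅔ + (-5*N + N)/3 = -⅔ + (-4*N)/3 = -⅔ - 4*N/3)
1/(((o(28, 34) + 577)*y(-17, -21) + 2438027) + 2903672) = 1/(((2*34 + 577)*(-⅔ - 4/3*(-21)) + 2438027) + 2903672) = 1/(((68 + 577)*(-⅔ + 28) + 2438027) + 2903672) = 1/((645*(82/3) + 2438027) + 2903672) = 1/((17630 + 2438027) + 2903672) = 1/(2455657 + 2903672) = 1/5359329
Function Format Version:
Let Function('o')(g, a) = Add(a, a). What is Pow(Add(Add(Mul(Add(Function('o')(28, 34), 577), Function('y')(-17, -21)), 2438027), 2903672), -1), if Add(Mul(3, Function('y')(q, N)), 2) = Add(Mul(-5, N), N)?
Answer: Rational(1, 5359329) ≈ 1.8659e-7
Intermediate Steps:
Function('o')(g, a) = Mul(2, a)
Function('y')(q, N) = Add(Rational(-2, 3), Mul(Rational(-4, 3), N)) (Function('y')(q, N) = Add(Rational(-2, 3), Mul(Rational(1, 3), Add(Mul(-5, N), N))) = Add(Rational(-2, 3), Mul(Rational(1, 3), Mul(-4, N))) = Add(Rational(-2, 3), Mul(Rational(-4, 3), N)))
Pow(Add(Add(Mul(Add(Function('o')(28, 34), 577), Function('y')(-17, -21)), 2438027), 2903672), -1) = Pow(Add(Add(Mul(Add(Mul(2, 34), 577), Add(Rational(-2, 3), Mul(Rational(-4, 3), -21))), 2438027), 2903672), -1) = Pow(Add(Add(Mul(Add(68, 577), Add(Rational(-2, 3), 28)), 2438027), 2903672), -1) = Pow(Add(Add(Mul(645, Rational(82, 3)), 2438027), 2903672), -1) = Pow(Add(Add(17630, 2438027), 2903672), -1) = Pow(Add(2455657, 2903672), -1) = Pow(5359329, -1) = Rational(1, 5359329)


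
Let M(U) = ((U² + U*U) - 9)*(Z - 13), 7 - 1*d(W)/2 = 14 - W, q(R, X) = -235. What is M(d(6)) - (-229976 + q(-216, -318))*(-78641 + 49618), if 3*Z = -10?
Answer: -20044241510/3 ≈ -6.6814e+9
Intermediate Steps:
Z = -10/3 (Z = (⅓)*(-10) = -10/3 ≈ -3.3333)
d(W) = -14 + 2*W (d(W) = 14 - 2*(14 - W) = 14 + (-28 + 2*W) = -14 + 2*W)
M(U) = 147 - 98*U²/3 (M(U) = ((U² + U*U) - 9)*(-10/3 - 13) = ((U² + U²) - 9)*(-49/3) = (2*U² - 9)*(-49/3) = (-9 + 2*U²)*(-49/3) = 147 - 98*U²/3)
M(d(6)) - (-229976 + q(-216, -318))*(-78641 + 49618) = (147 - 98*(-14 + 2*6)²/3) - (-229976 - 235)*(-78641 + 49618) = (147 - 98*(-14 + 12)²/3) - (-230211)*(-29023) = (147 - 98/3*(-2)²) - 1*6681413853 = (147 - 98/3*4) - 6681413853 = (147 - 392/3) - 6681413853 = 49/3 - 6681413853 = -20044241510/3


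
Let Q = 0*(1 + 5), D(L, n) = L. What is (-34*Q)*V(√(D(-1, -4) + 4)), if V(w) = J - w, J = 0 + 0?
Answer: 0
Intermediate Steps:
J = 0
Q = 0 (Q = 0*6 = 0)
V(w) = -w (V(w) = 0 - w = -w)
(-34*Q)*V(√(D(-1, -4) + 4)) = (-34*0)*(-√(-1 + 4)) = 0*(-√3) = 0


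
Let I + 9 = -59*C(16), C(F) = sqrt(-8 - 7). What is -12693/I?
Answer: 38079/17432 - 249629*I*sqrt(15)/17432 ≈ 2.1844 - 55.462*I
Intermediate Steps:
C(F) = I*sqrt(15) (C(F) = sqrt(-15) = I*sqrt(15))
I = -9 - 59*I*sqrt(15) ≈ -9.0 - 228.51*I
-12693/I = -12693/(-9 - 59*I*sqrt(15))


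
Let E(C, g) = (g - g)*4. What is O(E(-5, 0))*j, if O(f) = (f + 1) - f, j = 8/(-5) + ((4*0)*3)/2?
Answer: -8/5 ≈ -1.6000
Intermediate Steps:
E(C, g) = 0 (E(C, g) = 0*4 = 0)
j = -8/5 (j = 8*(-⅕) + (0*3)*(½) = -8/5 + 0*(½) = -8/5 + 0 = -8/5 ≈ -1.6000)
O(f) = 1 (O(f) = (1 + f) - f = 1)
O(E(-5, 0))*j = 1*(-8/5) = -8/5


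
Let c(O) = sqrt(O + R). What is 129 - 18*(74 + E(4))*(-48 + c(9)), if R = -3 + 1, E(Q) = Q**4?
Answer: 285249 - 5940*sqrt(7) ≈ 2.6953e+5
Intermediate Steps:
R = -2
c(O) = sqrt(-2 + O) (c(O) = sqrt(O - 2) = sqrt(-2 + O))
129 - 18*(74 + E(4))*(-48 + c(9)) = 129 - 18*(74 + 4**4)*(-48 + sqrt(-2 + 9)) = 129 - 18*(74 + 256)*(-48 + sqrt(7)) = 129 - 5940*(-48 + sqrt(7)) = 129 - 18*(-15840 + 330*sqrt(7)) = 129 + (285120 - 5940*sqrt(7)) = 285249 - 5940*sqrt(7)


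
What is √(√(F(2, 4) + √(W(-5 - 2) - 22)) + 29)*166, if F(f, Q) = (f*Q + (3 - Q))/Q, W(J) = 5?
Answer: 83*√(116 + 2*√(7 + 4*I*√17)) ≈ 920.9 + 17.477*I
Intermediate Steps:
F(f, Q) = (3 - Q + Q*f)/Q (F(f, Q) = (Q*f + (3 - Q))/Q = (3 - Q + Q*f)/Q)
√(√(F(2, 4) + √(W(-5 - 2) - 22)) + 29)*166 = √(√((-1 + 2 + 3/4) + √(5 - 22)) + 29)*166 = √(√((-1 + 2 + 3*(¼)) + √(-17)) + 29)*166 = √(√((-1 + 2 + ¾) + I*√17) + 29)*166 = √(√(7/4 + I*√17) + 29)*166 = √(29 + √(7/4 + I*√17))*166 = 166*√(29 + √(7/4 + I*√17))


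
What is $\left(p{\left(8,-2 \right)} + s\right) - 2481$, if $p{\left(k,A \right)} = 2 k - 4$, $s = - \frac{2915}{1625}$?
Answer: $- \frac{803008}{325} \approx -2470.8$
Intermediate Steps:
$s = - \frac{583}{325}$ ($s = \left(-2915\right) \frac{1}{1625} = - \frac{583}{325} \approx -1.7938$)
$p{\left(k,A \right)} = -4 + 2 k$
$\left(p{\left(8,-2 \right)} + s\right) - 2481 = \left(\left(-4 + 2 \cdot 8\right) - \frac{583}{325}\right) - 2481 = \left(\left(-4 + 16\right) - \frac{583}{325}\right) - 2481 = \left(12 - \frac{583}{325}\right) - 2481 = \frac{3317}{325} - 2481 = - \frac{803008}{325}$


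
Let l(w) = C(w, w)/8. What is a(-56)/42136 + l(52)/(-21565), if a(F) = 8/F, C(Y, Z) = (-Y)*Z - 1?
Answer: 2492727/159015997 ≈ 0.015676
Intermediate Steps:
C(Y, Z) = -1 - Y*Z (C(Y, Z) = -Y*Z - 1 = -1 - Y*Z)
l(w) = -⅛ - w²/8 (l(w) = (-1 - w*w)/8 = (-1 - w²)*(⅛) = -⅛ - w²/8)
a(-56)/42136 + l(52)/(-21565) = (8/(-56))/42136 + (-⅛ - ⅛*52²)/(-21565) = (8*(-1/56))*(1/42136) + (-⅛ - ⅛*2704)*(-1/21565) = -⅐*1/42136 + (-⅛ - 338)*(-1/21565) = -1/294952 - 2705/8*(-1/21565) = -1/294952 + 541/34504 = 2492727/159015997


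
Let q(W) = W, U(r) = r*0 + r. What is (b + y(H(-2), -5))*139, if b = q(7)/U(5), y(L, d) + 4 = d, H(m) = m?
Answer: -5282/5 ≈ -1056.4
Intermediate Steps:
U(r) = r (U(r) = 0 + r = r)
y(L, d) = -4 + d
b = 7/5 ≈ 1.4000
(b + y(H(-2), -5))*139 = (7/5 + (-4 - 5))*139 = (7/5 - 9)*139 = -38/5*139 = -5282/5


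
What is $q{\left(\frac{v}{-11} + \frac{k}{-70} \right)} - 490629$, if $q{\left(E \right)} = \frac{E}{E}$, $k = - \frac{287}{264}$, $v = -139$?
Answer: $-490628$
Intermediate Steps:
$k = - \frac{287}{264}$ ($k = \left(-287\right) \frac{1}{264} = - \frac{287}{264} \approx -1.0871$)
$q{\left(E \right)} = 1$
$q{\left(\frac{v}{-11} + \frac{k}{-70} \right)} - 490629 = 1 - 490629 = -490628$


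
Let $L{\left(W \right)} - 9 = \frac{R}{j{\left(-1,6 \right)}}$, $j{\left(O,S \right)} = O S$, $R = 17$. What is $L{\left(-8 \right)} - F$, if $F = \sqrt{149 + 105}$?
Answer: $\frac{37}{6} - \sqrt{254} \approx -9.7707$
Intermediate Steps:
$F = \sqrt{254} \approx 15.937$
$L{\left(W \right)} = \frac{37}{6}$ ($L{\left(W \right)} = 9 + \frac{17}{\left(-1\right) 6} = 9 + \frac{17}{-6} = 9 + 17 \left(- \frac{1}{6}\right) = 9 - \frac{17}{6} = \frac{37}{6}$)
$L{\left(-8 \right)} - F = \frac{37}{6} - \sqrt{254}$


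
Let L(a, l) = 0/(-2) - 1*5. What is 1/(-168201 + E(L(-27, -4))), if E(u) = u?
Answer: -1/168206 ≈ -5.9451e-6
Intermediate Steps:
L(a, l) = -5 (L(a, l) = 0*(-½) - 5 = 0 - 5 = -5)
1/(-168201 + E(L(-27, -4))) = 1/(-168201 - 5) = 1/(-168206) = -1/168206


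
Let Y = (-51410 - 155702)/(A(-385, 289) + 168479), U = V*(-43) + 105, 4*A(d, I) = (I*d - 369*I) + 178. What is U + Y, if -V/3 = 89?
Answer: 1321141430/114047 ≈ 11584.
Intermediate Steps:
V = -267 (V = -3*89 = -267)
A(d, I) = 89/2 - 369*I/4 + I*d/4 (A(d, I) = ((I*d - 369*I) + 178)/4 = ((-369*I + I*d) + 178)/4 = (178 - 369*I + I*d)/4 = 89/2 - 369*I/4 + I*d/4)
U = 11586 (U = -267*(-43) + 105 = 11481 + 105 = 11586)
Y = -207112/114047 (Y = (-51410 - 155702)/((89/2 - 369/4*289 + (¼)*289*(-385)) + 168479) = -207112/((89/2 - 106641/4 - 111265/4) + 168479) = -207112/(-54432 + 168479) = -207112/114047 ≈ -1.8160)
U + Y = 11586 - 207112/114047 = 1321141430/114047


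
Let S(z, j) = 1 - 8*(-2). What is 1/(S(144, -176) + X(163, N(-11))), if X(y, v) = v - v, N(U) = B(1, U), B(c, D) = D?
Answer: 1/17 ≈ 0.058824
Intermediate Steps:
N(U) = U
S(z, j) = 17 (S(z, j) = 1 + 16 = 17)
X(y, v) = 0
1/(S(144, -176) + X(163, N(-11))) = 1/(17 + 0) = 1/17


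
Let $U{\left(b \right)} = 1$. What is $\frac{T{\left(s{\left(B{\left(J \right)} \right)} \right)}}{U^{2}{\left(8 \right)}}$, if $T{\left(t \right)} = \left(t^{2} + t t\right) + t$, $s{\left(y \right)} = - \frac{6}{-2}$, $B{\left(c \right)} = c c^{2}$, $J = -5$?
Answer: $21$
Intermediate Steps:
$B{\left(c \right)} = c^{3}$
$s{\left(y \right)} = 3$ ($s{\left(y \right)} = \left(-6\right) \left(- \frac{1}{2}\right) = 3$)
$T{\left(t \right)} = t + 2 t^{2}$ ($T{\left(t \right)} = \left(t^{2} + t^{2}\right) + t = 2 t^{2} + t = t + 2 t^{2}$)
$\frac{T{\left(s{\left(B{\left(J \right)} \right)} \right)}}{U^{2}{\left(8 \right)}} = \frac{3 \left(1 + 2 \cdot 3\right)}{1^{2}} = \frac{3 \left(1 + 6\right)}{1} = 3 \cdot 7 \cdot 1 = 21 \cdot 1 = 21$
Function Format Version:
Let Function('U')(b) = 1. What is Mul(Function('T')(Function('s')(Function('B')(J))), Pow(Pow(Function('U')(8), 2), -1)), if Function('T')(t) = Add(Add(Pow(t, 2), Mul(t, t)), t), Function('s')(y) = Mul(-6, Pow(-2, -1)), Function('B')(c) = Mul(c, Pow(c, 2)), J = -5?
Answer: 21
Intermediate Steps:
Function('B')(c) = Pow(c, 3)
Function('s')(y) = 3 (Function('s')(y) = Mul(-6, Rational(-1, 2)) = 3)
Function('T')(t) = Add(t, Mul(2, Pow(t, 2))) (Function('T')(t) = Add(Add(Pow(t, 2), Pow(t, 2)), t) = Add(Mul(2, Pow(t, 2)), t) = Add(t, Mul(2, Pow(t, 2))))
Mul(Function('T')(Function('s')(Function('B')(J))), Pow(Pow(Function('U')(8), 2), -1)) = Mul(Mul(3, Add(1, Mul(2, 3))), Pow(Pow(1, 2), -1)) = Mul(Mul(3, Add(1, 6)), Pow(1, -1)) = Mul(Mul(3, 7), 1) = Mul(21, 1) = 21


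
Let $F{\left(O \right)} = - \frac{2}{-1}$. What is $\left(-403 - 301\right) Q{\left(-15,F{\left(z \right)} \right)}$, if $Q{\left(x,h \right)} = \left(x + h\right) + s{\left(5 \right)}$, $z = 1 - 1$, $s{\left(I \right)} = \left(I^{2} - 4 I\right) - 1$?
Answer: $6336$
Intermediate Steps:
$s{\left(I \right)} = -1 + I^{2} - 4 I$
$z = 0$
$F{\left(O \right)} = 2$ ($F{\left(O \right)} = \left(-2\right) \left(-1\right) = 2$)
$Q{\left(x,h \right)} = 4 + h + x$ ($Q{\left(x,h \right)} = \left(x + h\right) - \left(21 - 25\right) = \left(h + x\right) - -4 = \left(h + x\right) + 4 = 4 + h + x$)
$\left(-403 - 301\right) Q{\left(-15,F{\left(z \right)} \right)} = \left(-403 - 301\right) \left(4 + 2 - 15\right) = \left(-704\right) \left(-9\right) = 6336$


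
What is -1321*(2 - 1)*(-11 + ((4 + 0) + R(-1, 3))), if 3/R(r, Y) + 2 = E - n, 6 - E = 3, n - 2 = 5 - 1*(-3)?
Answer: 29062/3 ≈ 9687.3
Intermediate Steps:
n = 10 (n = 2 + (5 - 1*(-3)) = 2 + (5 + 3) = 2 + 8 = 10)
E = 3 (E = 6 - 1*3 = 6 - 3 = 3)
R(r, Y) = -⅓ (R(r, Y) = 3/(-2 + (3 - 1*10)) = 3/(-2 + (3 - 10)) = 3/(-2 - 7) = 3/(-9) = 3*(-⅑) = -⅓)
-1321*(2 - 1)*(-11 + ((4 + 0) + R(-1, 3))) = -1321*(2 - 1)*(-11 + ((4 + 0) - ⅓)) = -1321*(-11 + (4 - ⅓)) = -1321*(-11 + 11/3) = -1321*(-22)/3 = -1321*(-22/3) = 29062/3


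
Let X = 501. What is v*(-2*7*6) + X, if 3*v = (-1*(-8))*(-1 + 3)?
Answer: 53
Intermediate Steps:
v = 16/3 (v = ((-1*(-8))*(-1 + 3))/3 = (8*2)/3 = (⅓)*16 = 16/3 ≈ 5.3333)
v*(-2*7*6) + X = 16*(-2*7*6)/3 + 501 = 16*(-14*6)/3 + 501 = (16/3)*(-84) + 501 = -448 + 501 = 53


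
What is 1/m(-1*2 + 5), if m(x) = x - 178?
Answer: -1/175 ≈ -0.0057143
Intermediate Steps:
m(x) = -178 + x
1/m(-1*2 + 5) = 1/(-178 + (-1*2 + 5)) = 1/(-178 + (-2 + 5)) = 1/(-178 + 3) = 1/(-175) = -1/175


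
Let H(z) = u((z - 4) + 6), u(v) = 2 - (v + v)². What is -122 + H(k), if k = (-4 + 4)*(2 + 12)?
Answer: -136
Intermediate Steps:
k = 0 (k = 0*14 = 0)
u(v) = 2 - 4*v² (u(v) = 2 - (2*v)² = 2 - 4*v²)
H(z) = 2 - 4*(2 + z)² (H(z) = 2 - 4*((z - 4) + 6)² = 2 - 4*((-4 + z) + 6)² = 2 - 4*(2 + z)²)
-122 + H(k) = -122 + (2 - 4*(2 + 0)²) = -122 + (2 - 4*2²) = -122 + (2 - 4*4) = -122 + (2 - 16) = -122 - 14 = -136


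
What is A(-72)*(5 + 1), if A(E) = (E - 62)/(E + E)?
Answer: 67/12 ≈ 5.5833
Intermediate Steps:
A(E) = (-62 + E)/(2*E) (A(E) = (-62 + E)/((2*E)) = (-62 + E)*(1/(2*E)) = (-62 + E)/(2*E))
A(-72)*(5 + 1) = ((½)*(-62 - 72)/(-72))*(5 + 1) = ((½)*(-1/72)*(-134))*6 = (67/72)*6 = 67/12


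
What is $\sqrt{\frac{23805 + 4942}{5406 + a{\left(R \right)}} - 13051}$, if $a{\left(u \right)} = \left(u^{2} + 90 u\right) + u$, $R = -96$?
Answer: $\frac{i \sqrt{50220293106}}{1962} \approx 114.22 i$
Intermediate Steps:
$a{\left(u \right)} = u^{2} + 91 u$
$\sqrt{\frac{23805 + 4942}{5406 + a{\left(R \right)}} - 13051} = \sqrt{\frac{23805 + 4942}{5406 - 96 \left(91 - 96\right)} - 13051} = \sqrt{\frac{28747}{5406 - -480} - 13051} = \sqrt{\frac{28747}{5406 + 480} - 13051} = \sqrt{\frac{28747}{5886} - 13051} = \sqrt{- \frac{76789439}{5886}} = \frac{i \sqrt{50220293106}}{1962}$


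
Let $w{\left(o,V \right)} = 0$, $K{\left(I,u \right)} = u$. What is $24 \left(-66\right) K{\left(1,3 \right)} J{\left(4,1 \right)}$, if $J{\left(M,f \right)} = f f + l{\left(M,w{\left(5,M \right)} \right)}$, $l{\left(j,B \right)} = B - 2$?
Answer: $4752$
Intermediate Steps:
$l{\left(j,B \right)} = -2 + B$
$J{\left(M,f \right)} = -2 + f^{2}$ ($J{\left(M,f \right)} = f f + \left(-2 + 0\right) = f^{2} - 2 = -2 + f^{2}$)
$24 \left(-66\right) K{\left(1,3 \right)} J{\left(4,1 \right)} = 24 \left(-66\right) 3 \left(-2 + 1^{2}\right) = - 1584 \cdot 3 \left(-2 + 1\right) = - 1584 \cdot 3 \left(-1\right) = \left(-1584\right) \left(-3\right) = 4752$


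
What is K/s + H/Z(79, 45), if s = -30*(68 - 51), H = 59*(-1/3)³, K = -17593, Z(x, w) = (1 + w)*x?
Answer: 143846657/4170015 ≈ 34.495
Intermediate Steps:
Z(x, w) = x*(1 + w)
H = -59/27 (H = 59*(-1*⅓)³ = 59*(-⅓)³ = 59*(-1/27) = -59/27 ≈ -2.1852)
s = -510 (s = -30*17 = -510)
K/s + H/Z(79, 45) = -17593/(-510) - 59*1/(79*(1 + 45))/27 = -17593*(-1/510) - 59/(27*(79*46)) = 17593/510 - 59/27/3634 = 17593/510 - 59/27*1/3634 = 17593/510 - 59/98118 = 143846657/4170015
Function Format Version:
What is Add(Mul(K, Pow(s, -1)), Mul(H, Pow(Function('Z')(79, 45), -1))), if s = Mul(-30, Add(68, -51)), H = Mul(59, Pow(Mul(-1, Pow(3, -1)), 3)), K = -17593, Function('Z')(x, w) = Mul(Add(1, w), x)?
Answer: Rational(143846657, 4170015) ≈ 34.495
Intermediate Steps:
Function('Z')(x, w) = Mul(x, Add(1, w))
H = Rational(-59, 27) (H = Mul(59, Pow(Mul(-1, Rational(1, 3)), 3)) = Mul(59, Pow(Rational(-1, 3), 3)) = Mul(59, Rational(-1, 27)) = Rational(-59, 27) ≈ -2.1852)
s = -510 (s = Mul(-30, 17) = -510)
Add(Mul(K, Pow(s, -1)), Mul(H, Pow(Function('Z')(79, 45), -1))) = Add(Mul(-17593, Pow(-510, -1)), Mul(Rational(-59, 27), Pow(Mul(79, Add(1, 45)), -1))) = Add(Mul(-17593, Rational(-1, 510)), Mul(Rational(-59, 27), Pow(Mul(79, 46), -1))) = Add(Rational(17593, 510), Mul(Rational(-59, 27), Pow(3634, -1))) = Add(Rational(17593, 510), Mul(Rational(-59, 27), Rational(1, 3634))) = Add(Rational(17593, 510), Rational(-59, 98118)) = Rational(143846657, 4170015)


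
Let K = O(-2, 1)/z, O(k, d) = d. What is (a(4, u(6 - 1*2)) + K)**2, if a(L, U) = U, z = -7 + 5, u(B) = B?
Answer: 49/4 ≈ 12.250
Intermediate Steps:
z = -2
K = -1/2 (K = 1/(-2) = 1*(-1/2) = -1/2 ≈ -0.50000)
(a(4, u(6 - 1*2)) + K)**2 = ((6 - 1*2) - 1/2)**2 = ((6 - 2) - 1/2)**2 = (4 - 1/2)**2 = (7/2)**2 = 49/4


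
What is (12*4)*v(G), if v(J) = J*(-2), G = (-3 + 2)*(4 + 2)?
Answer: 576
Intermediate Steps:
G = -6 (G = -1*6 = -6)
v(J) = -2*J
(12*4)*v(G) = (12*4)*(-2*(-6)) = 48*12 = 576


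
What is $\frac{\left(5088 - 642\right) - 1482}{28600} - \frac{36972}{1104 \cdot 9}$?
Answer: $- \frac{274559}{75900} \approx -3.6174$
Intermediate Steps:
$\frac{\left(5088 - 642\right) - 1482}{28600} - \frac{36972}{1104 \cdot 9} = \left(4446 - 1482\right) \frac{1}{28600} - \frac{36972}{9936} = 2964 \cdot \frac{1}{28600} - \frac{1027}{276} = \frac{57}{550} - \frac{1027}{276} = - \frac{274559}{75900}$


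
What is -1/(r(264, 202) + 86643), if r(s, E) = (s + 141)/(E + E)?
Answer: -404/35004177 ≈ -1.1541e-5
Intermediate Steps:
r(s, E) = (141 + s)/(2*E) (r(s, E) = (141 + s)/((2*E)) = (141 + s)*(1/(2*E)) = (141 + s)/(2*E))
-1/(r(264, 202) + 86643) = -1/((½)*(141 + 264)/202 + 86643) = -1/((½)*(1/202)*405 + 86643) = -1/(405/404 + 86643) = -1/35004177/404 = -1*404/35004177 = -404/35004177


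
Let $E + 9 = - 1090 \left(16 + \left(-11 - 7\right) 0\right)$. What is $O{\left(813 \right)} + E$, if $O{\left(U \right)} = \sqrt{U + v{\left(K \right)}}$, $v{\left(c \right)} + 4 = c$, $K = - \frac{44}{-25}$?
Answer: $-17449 + \frac{\sqrt{20269}}{5} \approx -17421.0$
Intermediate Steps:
$K = \frac{44}{25}$ ($K = \left(-44\right) \left(- \frac{1}{25}\right) = \frac{44}{25} \approx 1.76$)
$v{\left(c \right)} = -4 + c$
$O{\left(U \right)} = \sqrt{- \frac{56}{25} + U}$ ($O{\left(U \right)} = \sqrt{U + \left(-4 + \frac{44}{25}\right)} = \sqrt{U - \frac{56}{25}} = \sqrt{- \frac{56}{25} + U}$)
$E = -17449$ ($E = -9 - 1090 \left(16 + \left(-11 - 7\right) 0\right) = -9 - 1090 \left(16 - 0\right) = -9 - 1090 \left(16 + 0\right) = -9 - 17440 = -17449$)
$O{\left(813 \right)} + E = \frac{\sqrt{-56 + 25 \cdot 813}}{5} - 17449 = \frac{\sqrt{-56 + 20325}}{5} - 17449 = \frac{\sqrt{20269}}{5} - 17449 = -17449 + \frac{\sqrt{20269}}{5}$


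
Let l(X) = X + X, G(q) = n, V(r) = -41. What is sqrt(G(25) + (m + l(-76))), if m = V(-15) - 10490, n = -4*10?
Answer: I*sqrt(10723) ≈ 103.55*I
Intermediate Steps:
n = -40
G(q) = -40
l(X) = 2*X
m = -10531 (m = -41 - 10490 = -10531)
sqrt(G(25) + (m + l(-76))) = sqrt(-40 + (-10531 + 2*(-76))) = sqrt(-40 + (-10531 - 152)) = sqrt(-40 - 10683) = sqrt(-10723) = I*sqrt(10723)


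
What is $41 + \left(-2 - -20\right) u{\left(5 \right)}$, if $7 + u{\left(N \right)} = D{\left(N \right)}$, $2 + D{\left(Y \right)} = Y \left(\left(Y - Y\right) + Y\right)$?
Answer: $329$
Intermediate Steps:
$D{\left(Y \right)} = -2 + Y^{2}$ ($D{\left(Y \right)} = -2 + Y \left(\left(Y - Y\right) + Y\right) = -2 + Y \left(0 + Y\right) = -2 + Y Y = -2 + Y^{2}$)
$u{\left(N \right)} = -9 + N^{2}$ ($u{\left(N \right)} = -7 + \left(-2 + N^{2}\right) = -9 + N^{2}$)
$41 + \left(-2 - -20\right) u{\left(5 \right)} = 41 + \left(-2 - -20\right) \left(-9 + 5^{2}\right) = 41 + \left(-2 + 20\right) \left(-9 + 25\right) = 41 + 18 \cdot 16 = 41 + 288 = 329$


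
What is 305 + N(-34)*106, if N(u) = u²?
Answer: 122841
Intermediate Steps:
305 + N(-34)*106 = 305 + (-34)²*106 = 305 + 1156*106 = 305 + 122536 = 122841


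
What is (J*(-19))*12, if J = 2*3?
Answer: -1368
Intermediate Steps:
J = 6
(J*(-19))*12 = (6*(-19))*12 = -114*12 = -1368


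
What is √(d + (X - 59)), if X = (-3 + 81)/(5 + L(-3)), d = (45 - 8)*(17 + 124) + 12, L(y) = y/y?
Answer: √5183 ≈ 71.993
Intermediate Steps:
L(y) = 1
d = 5229 (d = 37*141 + 12 = 5217 + 12 = 5229)
X = 13 (X = (-3 + 81)/(5 + 1) = 78/6 = 78*(⅙) = 13)
√(d + (X - 59)) = √(5229 + (13 - 59)) = √(5229 - 46) = √5183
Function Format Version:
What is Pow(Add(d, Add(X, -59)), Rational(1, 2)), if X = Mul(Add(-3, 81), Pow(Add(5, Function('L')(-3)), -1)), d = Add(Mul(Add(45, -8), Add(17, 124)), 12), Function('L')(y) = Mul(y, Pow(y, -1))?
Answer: Pow(5183, Rational(1, 2)) ≈ 71.993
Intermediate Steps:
Function('L')(y) = 1
d = 5229 (d = Add(Mul(37, 141), 12) = Add(5217, 12) = 5229)
X = 13 (X = Mul(Add(-3, 81), Pow(Add(5, 1), -1)) = Mul(78, Pow(6, -1)) = Mul(78, Rational(1, 6)) = 13)
Pow(Add(d, Add(X, -59)), Rational(1, 2)) = Pow(Add(5229, Add(13, -59)), Rational(1, 2)) = Pow(Add(5229, -46), Rational(1, 2)) = Pow(5183, Rational(1, 2))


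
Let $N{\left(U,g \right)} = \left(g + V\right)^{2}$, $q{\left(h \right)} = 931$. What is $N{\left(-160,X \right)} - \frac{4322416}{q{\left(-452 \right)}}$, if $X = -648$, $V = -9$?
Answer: $\frac{56791829}{133} \approx 4.2701 \cdot 10^{5}$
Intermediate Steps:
$N{\left(U,g \right)} = \left(-9 + g\right)^{2}$ ($N{\left(U,g \right)} = \left(g - 9\right)^{2} = \left(-9 + g\right)^{2}$)
$N{\left(-160,X \right)} - \frac{4322416}{q{\left(-452 \right)}} = \left(-9 - 648\right)^{2} - \frac{4322416}{931} = \left(-657\right)^{2} - \frac{617488}{133} = 431649 - \frac{617488}{133} = \frac{56791829}{133}$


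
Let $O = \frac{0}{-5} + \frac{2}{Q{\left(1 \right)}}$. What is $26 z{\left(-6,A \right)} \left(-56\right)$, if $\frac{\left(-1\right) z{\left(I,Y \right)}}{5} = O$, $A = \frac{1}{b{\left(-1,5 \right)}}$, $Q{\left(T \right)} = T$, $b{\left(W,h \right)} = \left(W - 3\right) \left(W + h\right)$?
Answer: $14560$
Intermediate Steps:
$b{\left(W,h \right)} = \left(-3 + W\right) \left(W + h\right)$
$A = - \frac{1}{16}$ ($A = \frac{1}{\left(-1\right)^{2} - -3 - 15 - 5} = \frac{1}{1 + 3 - 15 - 5} = \frac{1}{-16} = - \frac{1}{16} \approx -0.0625$)
$O = 2$ ($O = \frac{0}{-5} + \frac{2}{1} = 0 \left(- \frac{1}{5}\right) + 2 \cdot 1 = 0 + 2 = 2$)
$z{\left(I,Y \right)} = -10$ ($z{\left(I,Y \right)} = \left(-5\right) 2 = -10$)
$26 z{\left(-6,A \right)} \left(-56\right) = 26 \left(-10\right) \left(-56\right) = \left(-260\right) \left(-56\right) = 14560$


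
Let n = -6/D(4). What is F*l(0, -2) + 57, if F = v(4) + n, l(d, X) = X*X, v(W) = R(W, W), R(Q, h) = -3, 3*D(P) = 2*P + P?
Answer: 39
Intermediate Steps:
D(P) = P (D(P) = (2*P + P)/3 = (3*P)/3 = P)
v(W) = -3
l(d, X) = X**2
n = -3/2 (n = -6/4 = -6*1/4 = -3/2 ≈ -1.5000)
F = -9/2 (F = -3 - 3/2 = -9/2 ≈ -4.5000)
F*l(0, -2) + 57 = -9/2*(-2)**2 + 57 = -9/2*4 + 57 = -18 + 57 = 39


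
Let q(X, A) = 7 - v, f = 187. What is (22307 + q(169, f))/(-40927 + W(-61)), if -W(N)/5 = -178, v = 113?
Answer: -22201/40037 ≈ -0.55451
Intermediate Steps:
W(N) = 890 (W(N) = -5*(-178) = 890)
q(X, A) = -106 (q(X, A) = 7 - 1*113 = 7 - 113 = -106)
(22307 + q(169, f))/(-40927 + W(-61)) = (22307 - 106)/(-40927 + 890) = 22201/(-40037) = 22201*(-1/40037) = -22201/40037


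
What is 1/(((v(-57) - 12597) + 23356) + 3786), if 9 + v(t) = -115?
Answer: 1/14421 ≈ 6.9343e-5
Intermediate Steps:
v(t) = -124 (v(t) = -9 - 115 = -124)
1/(((v(-57) - 12597) + 23356) + 3786) = 1/(((-124 - 12597) + 23356) + 3786) = 1/((-12721 + 23356) + 3786) = 1/(10635 + 3786) = 1/14421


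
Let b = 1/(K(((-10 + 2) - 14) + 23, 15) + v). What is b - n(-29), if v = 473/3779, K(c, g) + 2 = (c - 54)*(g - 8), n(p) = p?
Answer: 40859947/1409094 ≈ 28.997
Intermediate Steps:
K(c, g) = -2 + (-54 + c)*(-8 + g) (K(c, g) = -2 + (c - 54)*(g - 8) = -2 + (-54 + c)*(-8 + g))
v = 473/3779 (v = 473*(1/3779) = 473/3779 ≈ 0.12517)
b = -3779/1409094 (b = 1/((430 - 54*15 - 8*(((-10 + 2) - 14) + 23) + (((-10 + 2) - 14) + 23)*15) + 473/3779) = 1/((430 - 810 - 8*((-8 - 14) + 23) + ((-8 - 14) + 23)*15) + 473/3779) = 1/((430 - 810 - 8*(-22 + 23) + (-22 + 23)*15) + 473/3779) = 1/((430 - 810 - 8*1 + 1*15) + 473/3779) = 1/((430 - 810 - 8 + 15) + 473/3779) = 1/(-373 + 473/3779) = 1/(-1409094/3779) = -3779/1409094 ≈ -0.0026819)
b - n(-29) = -3779/1409094 - 1*(-29) = -3779/1409094 + 29 = 40859947/1409094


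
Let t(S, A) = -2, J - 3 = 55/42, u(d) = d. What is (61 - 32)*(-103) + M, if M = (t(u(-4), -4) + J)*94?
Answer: -58168/21 ≈ -2769.9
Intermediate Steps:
J = 181/42 (J = 3 + 55/42 = 181/42 ≈ 4.3095)
M = 4559/21 (M = (-2 + 181/42)*94 = (97/42)*94 = 4559/21 ≈ 217.10)
(61 - 32)*(-103) + M = (61 - 32)*(-103) + 4559/21 = 29*(-103) + 4559/21 = -2987 + 4559/21 = -58168/21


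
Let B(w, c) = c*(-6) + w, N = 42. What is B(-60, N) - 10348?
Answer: -10660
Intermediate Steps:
B(w, c) = w - 6*c (B(w, c) = -6*c + w = w - 6*c)
B(-60, N) - 10348 = (-60 - 6*42) - 10348 = (-60 - 252) - 10348 = -312 - 10348 = -10660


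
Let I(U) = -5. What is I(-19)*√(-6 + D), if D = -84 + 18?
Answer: -30*I*√2 ≈ -42.426*I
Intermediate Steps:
D = -66
I(-19)*√(-6 + D) = -5*√(-6 - 66) = -30*I*√2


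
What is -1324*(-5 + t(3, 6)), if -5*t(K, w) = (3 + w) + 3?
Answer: 48988/5 ≈ 9797.6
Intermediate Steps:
t(K, w) = -6/5 - w/5 (t(K, w) = -((3 + w) + 3)/5 = -(6 + w)/5 = -6/5 - w/5)
-1324*(-5 + t(3, 6)) = -1324*(-5 + (-6/5 - ⅕*6)) = -1324*(-5 + (-6/5 - 6/5)) = -1324*(-5 - 12/5) = -1324*(-37/5) = 48988/5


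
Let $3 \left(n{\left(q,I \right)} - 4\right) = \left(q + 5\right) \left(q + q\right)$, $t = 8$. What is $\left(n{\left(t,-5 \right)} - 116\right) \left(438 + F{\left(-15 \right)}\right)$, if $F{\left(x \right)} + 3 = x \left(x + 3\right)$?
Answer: $-26240$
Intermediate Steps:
$n{\left(q,I \right)} = 4 + \frac{2 q \left(5 + q\right)}{3}$ ($n{\left(q,I \right)} = 4 + \frac{\left(q + 5\right) \left(q + q\right)}{3} = 4 + \frac{\left(5 + q\right) 2 q}{3} = 4 + \frac{2 q \left(5 + q\right)}{3}$)
$F{\left(x \right)} = -3 + x \left(3 + x\right)$ ($F{\left(x \right)} = -3 + x \left(x + 3\right) = -3 + x \left(3 + x\right)$)
$\left(n{\left(t,-5 \right)} - 116\right) \left(438 + F{\left(-15 \right)}\right) = \left(\left(4 + \frac{2 \cdot 8^{2}}{3} + \frac{10}{3} \cdot 8\right) - 116\right) \left(438 + \left(-3 + \left(-15\right)^{2} + 3 \left(-15\right)\right)\right) = \left(\left(4 + \frac{2}{3} \cdot 64 + \frac{80}{3}\right) - 116\right) \left(438 - -177\right) = \left(\left(4 + \frac{128}{3} + \frac{80}{3}\right) - 116\right) \left(438 + 177\right) = \left(\frac{220}{3} - 116\right) 615 = \left(- \frac{128}{3}\right) 615 = -26240$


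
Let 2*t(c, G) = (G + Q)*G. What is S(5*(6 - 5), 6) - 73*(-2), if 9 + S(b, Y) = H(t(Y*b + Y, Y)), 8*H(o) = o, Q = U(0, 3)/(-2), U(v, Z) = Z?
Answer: 2219/16 ≈ 138.69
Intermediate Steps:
Q = -3/2 (Q = 3/(-2) = 3*(-½) = -3/2 ≈ -1.5000)
t(c, G) = G*(-3/2 + G)/2 (t(c, G) = ((G - 3/2)*G)/2 = ((-3/2 + G)*G)/2 = (G*(-3/2 + G))/2 = G*(-3/2 + G)/2)
H(o) = o/8
S(b, Y) = -9 + Y*(-3 + 2*Y)/32 (S(b, Y) = -9 + (Y*(-3 + 2*Y)/4)/8 = -9 + Y*(-3 + 2*Y)/32)
S(5*(6 - 5), 6) - 73*(-2) = (-9 + (1/32)*6*(-3 + 2*6)) - 73*(-2) = (-9 + (1/32)*6*(-3 + 12)) + 146 = (-9 + (1/32)*6*9) + 146 = (-9 + 27/16) + 146 = -117/16 + 146 = 2219/16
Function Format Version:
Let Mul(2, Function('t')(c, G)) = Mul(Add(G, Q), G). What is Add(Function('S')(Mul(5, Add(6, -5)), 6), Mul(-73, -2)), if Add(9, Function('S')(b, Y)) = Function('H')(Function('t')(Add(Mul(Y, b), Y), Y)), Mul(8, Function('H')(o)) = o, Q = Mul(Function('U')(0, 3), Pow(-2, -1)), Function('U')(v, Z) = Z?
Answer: Rational(2219, 16) ≈ 138.69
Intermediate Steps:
Q = Rational(-3, 2) (Q = Mul(3, Pow(-2, -1)) = Mul(3, Rational(-1, 2)) = Rational(-3, 2) ≈ -1.5000)
Function('t')(c, G) = Mul(Rational(1, 2), G, Add(Rational(-3, 2), G)) (Function('t')(c, G) = Mul(Rational(1, 2), Mul(Add(G, Rational(-3, 2)), G)) = Mul(Rational(1, 2), Mul(Add(Rational(-3, 2), G), G)) = Mul(Rational(1, 2), Mul(G, Add(Rational(-3, 2), G))) = Mul(Rational(1, 2), G, Add(Rational(-3, 2), G)))
Function('H')(o) = Mul(Rational(1, 8), o)
Function('S')(b, Y) = Add(-9, Mul(Rational(1, 32), Y, Add(-3, Mul(2, Y)))) (Function('S')(b, Y) = Add(-9, Mul(Rational(1, 8), Mul(Rational(1, 4), Y, Add(-3, Mul(2, Y))))) = Add(-9, Mul(Rational(1, 32), Y, Add(-3, Mul(2, Y)))))
Add(Function('S')(Mul(5, Add(6, -5)), 6), Mul(-73, -2)) = Add(Add(-9, Mul(Rational(1, 32), 6, Add(-3, Mul(2, 6)))), Mul(-73, -2)) = Add(Add(-9, Mul(Rational(1, 32), 6, Add(-3, 12))), 146) = Add(Add(-9, Mul(Rational(1, 32), 6, 9)), 146) = Add(Add(-9, Rational(27, 16)), 146) = Add(Rational(-117, 16), 146) = Rational(2219, 16)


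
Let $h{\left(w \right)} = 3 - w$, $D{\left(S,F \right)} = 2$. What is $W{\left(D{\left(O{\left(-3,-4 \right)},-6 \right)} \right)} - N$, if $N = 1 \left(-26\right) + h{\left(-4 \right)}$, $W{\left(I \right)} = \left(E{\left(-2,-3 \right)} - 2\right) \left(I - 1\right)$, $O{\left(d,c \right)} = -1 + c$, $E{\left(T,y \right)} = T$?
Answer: $15$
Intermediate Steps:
$W{\left(I \right)} = 4 - 4 I$ ($W{\left(I \right)} = \left(-2 - 2\right) \left(I - 1\right) = - 4 \left(-1 + I\right) = 4 - 4 I$)
$N = -19$ ($N = 1 \left(-26\right) + \left(3 - -4\right) = -26 + \left(3 + 4\right) = -26 + 7 = -19$)
$W{\left(D{\left(O{\left(-3,-4 \right)},-6 \right)} \right)} - N = \left(4 - 8\right) - -19 = \left(4 - 8\right) + 19 = -4 + 19 = 15$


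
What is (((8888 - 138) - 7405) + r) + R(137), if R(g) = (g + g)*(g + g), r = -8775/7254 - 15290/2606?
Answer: 6173175191/80786 ≈ 76414.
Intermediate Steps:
r = -571715/80786 (r = -8775*1/7254 - 15290*1/2606 = -75/62 - 7645/1303 = -571715/80786 ≈ -7.0769)
R(g) = 4*g² (R(g) = (2*g)*(2*g) = 4*g²)
(((8888 - 138) - 7405) + r) + R(137) = (((8888 - 138) - 7405) - 571715/80786) + 4*137² = ((8750 - 7405) - 571715/80786) + 4*18769 = (1345 - 571715/80786) + 75076 = 108085455/80786 + 75076 = 6173175191/80786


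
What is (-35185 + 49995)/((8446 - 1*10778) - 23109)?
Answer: -14810/25441 ≈ -0.58213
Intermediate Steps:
(-35185 + 49995)/((8446 - 1*10778) - 23109) = 14810/((8446 - 10778) - 23109) = 14810/(-2332 - 23109) = 14810/(-25441) = 14810*(-1/25441) = -14810/25441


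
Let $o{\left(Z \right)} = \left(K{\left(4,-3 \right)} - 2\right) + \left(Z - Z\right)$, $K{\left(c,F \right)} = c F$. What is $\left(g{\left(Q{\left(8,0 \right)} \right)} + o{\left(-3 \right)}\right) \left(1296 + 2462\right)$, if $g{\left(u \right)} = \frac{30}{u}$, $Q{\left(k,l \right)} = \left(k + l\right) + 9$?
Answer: $- \frac{781664}{17} \approx -45980.0$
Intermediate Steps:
$Q{\left(k,l \right)} = 9 + k + l$
$K{\left(c,F \right)} = F c$
$o{\left(Z \right)} = -14$ ($o{\left(Z \right)} = \left(\left(-3\right) 4 - 2\right) + \left(Z - Z\right) = \left(-12 - 2\right) + 0 = -14 + 0 = -14$)
$\left(g{\left(Q{\left(8,0 \right)} \right)} + o{\left(-3 \right)}\right) \left(1296 + 2462\right) = \left(\frac{30}{9 + 8 + 0} - 14\right) \left(1296 + 2462\right) = \left(\frac{30}{17} - 14\right) 3758 = \left(- \frac{208}{17}\right) 3758 = - \frac{781664}{17}$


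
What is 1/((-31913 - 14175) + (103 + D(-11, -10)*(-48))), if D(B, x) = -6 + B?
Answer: -1/45169 ≈ -2.2139e-5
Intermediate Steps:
1/((-31913 - 14175) + (103 + D(-11, -10)*(-48))) = 1/((-31913 - 14175) + (103 + (-6 - 11)*(-48))) = 1/(-46088 + (103 - 17*(-48))) = 1/(-46088 + (103 + 816)) = 1/(-46088 + 919) = 1/(-45169) = -1/45169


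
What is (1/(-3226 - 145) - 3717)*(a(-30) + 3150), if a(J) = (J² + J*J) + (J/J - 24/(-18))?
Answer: -186158328856/10113 ≈ -1.8408e+7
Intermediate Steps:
a(J) = 7/3 + 2*J² (a(J) = (J² + J²) + (1 - 24*(-1/18)) = 2*J² + (1 + 4/3) = 2*J² + 7/3 = 7/3 + 2*J²)
(1/(-3226 - 145) - 3717)*(a(-30) + 3150) = (1/(-3226 - 145) - 3717)*((7/3 + 2*(-30)²) + 3150) = (1/(-3371) - 3717)*((7/3 + 2*900) + 3150) = (-1/3371 - 3717)*((7/3 + 1800) + 3150) = -12530008*(5407/3 + 3150)/3371 = -12530008/3371*14857/3 = -186158328856/10113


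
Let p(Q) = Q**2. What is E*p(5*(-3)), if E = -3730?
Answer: -839250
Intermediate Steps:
E*p(5*(-3)) = -3730*(5*(-3))**2 = -3730*(-15)**2 = -3730*225 = -839250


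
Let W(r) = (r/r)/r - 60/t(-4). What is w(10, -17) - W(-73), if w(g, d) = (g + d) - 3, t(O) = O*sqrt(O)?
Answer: -729/73 + 15*I/2 ≈ -9.9863 + 7.5*I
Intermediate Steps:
t(O) = O**(3/2)
w(g, d) = -3 + d + g (w(g, d) = (d + g) - 3 = -3 + d + g)
W(r) = 1/r - 15*I/2 (W(r) = (r/r)/r - 60*I/8 = 1/r - 60*I/8 = 1/r - 15*I/2)
w(10, -17) - W(-73) = (-3 - 17 + 10) - (1/(-73) - 15*I/2) = -10 - (-1/73 - 15*I/2) = -10 + (1/73 + 15*I/2) = -729/73 + 15*I/2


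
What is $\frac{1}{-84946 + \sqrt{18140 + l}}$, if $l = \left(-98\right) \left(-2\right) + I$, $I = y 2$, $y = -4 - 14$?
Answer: $- \frac{42473}{3607902308} - \frac{5 \sqrt{183}}{3607902308} \approx -1.1791 \cdot 10^{-5}$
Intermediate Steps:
$y = -18$
$I = -36$ ($I = \left(-18\right) 2 = -36$)
$l = 160$ ($l = \left(-98\right) \left(-2\right) - 36 = 196 - 36 = 160$)
$\frac{1}{-84946 + \sqrt{18140 + l}} = \frac{1}{-84946 + \sqrt{18140 + 160}} = \frac{1}{-84946 + \sqrt{18300}} = \frac{1}{-84946 + 10 \sqrt{183}}$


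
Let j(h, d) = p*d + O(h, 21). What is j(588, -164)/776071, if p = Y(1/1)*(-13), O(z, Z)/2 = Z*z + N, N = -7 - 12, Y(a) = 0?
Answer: 24658/776071 ≈ 0.031773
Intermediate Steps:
N = -19
O(z, Z) = -38 + 2*Z*z (O(z, Z) = 2*(Z*z - 19) = 2*(-19 + Z*z) = -38 + 2*Z*z)
p = 0 (p = 0*(-13) = 0)
j(h, d) = -38 + 42*h (j(h, d) = 0*d + (-38 + 2*21*h) = 0 + (-38 + 42*h) = -38 + 42*h)
j(588, -164)/776071 = (-38 + 42*588)/776071 = (-38 + 24696)*(1/776071) = 24658*(1/776071) = 24658/776071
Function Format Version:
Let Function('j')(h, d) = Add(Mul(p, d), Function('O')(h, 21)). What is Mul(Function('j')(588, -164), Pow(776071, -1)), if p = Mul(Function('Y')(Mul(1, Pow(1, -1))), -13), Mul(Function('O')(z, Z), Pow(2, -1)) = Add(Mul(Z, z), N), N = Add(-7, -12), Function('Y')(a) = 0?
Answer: Rational(24658, 776071) ≈ 0.031773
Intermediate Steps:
N = -19
Function('O')(z, Z) = Add(-38, Mul(2, Z, z)) (Function('O')(z, Z) = Mul(2, Add(Mul(Z, z), -19)) = Mul(2, Add(-19, Mul(Z, z))) = Add(-38, Mul(2, Z, z)))
p = 0 (p = Mul(0, -13) = 0)
Function('j')(h, d) = Add(-38, Mul(42, h)) (Function('j')(h, d) = Add(Mul(0, d), Add(-38, Mul(2, 21, h))) = Add(0, Add(-38, Mul(42, h))) = Add(-38, Mul(42, h)))
Mul(Function('j')(588, -164), Pow(776071, -1)) = Mul(Add(-38, Mul(42, 588)), Pow(776071, -1)) = Mul(Add(-38, 24696), Rational(1, 776071)) = Mul(24658, Rational(1, 776071)) = Rational(24658, 776071)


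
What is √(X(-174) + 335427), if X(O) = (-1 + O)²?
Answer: 2*√91513 ≈ 605.02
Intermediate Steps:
√(X(-174) + 335427) = √((-1 - 174)² + 335427) = √((-175)² + 335427) = √(30625 + 335427) = √366052 = 2*√91513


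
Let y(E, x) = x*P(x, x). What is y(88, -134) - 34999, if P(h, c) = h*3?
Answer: 18869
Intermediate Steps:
P(h, c) = 3*h
y(E, x) = 3*x² (y(E, x) = x*(3*x) = 3*x²)
y(88, -134) - 34999 = 3*(-134)² - 34999 = 3*17956 - 34999 = 53868 - 34999 = 18869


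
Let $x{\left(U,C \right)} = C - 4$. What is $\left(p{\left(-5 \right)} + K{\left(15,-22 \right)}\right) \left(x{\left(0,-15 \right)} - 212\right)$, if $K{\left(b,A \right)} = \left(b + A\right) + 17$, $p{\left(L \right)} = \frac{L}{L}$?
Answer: $-2541$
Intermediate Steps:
$p{\left(L \right)} = 1$
$K{\left(b,A \right)} = 17 + A + b$ ($K{\left(b,A \right)} = \left(A + b\right) + 17 = 17 + A + b$)
$x{\left(U,C \right)} = -4 + C$
$\left(p{\left(-5 \right)} + K{\left(15,-22 \right)}\right) \left(x{\left(0,-15 \right)} - 212\right) = \left(1 + \left(17 - 22 + 15\right)\right) \left(\left(-4 - 15\right) - 212\right) = \left(1 + 10\right) \left(-19 - 212\right) = 11 \left(-231\right) = -2541$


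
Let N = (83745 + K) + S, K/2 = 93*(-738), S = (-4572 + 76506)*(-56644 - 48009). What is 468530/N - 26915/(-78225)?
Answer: 25724932179/74779746755 ≈ 0.34401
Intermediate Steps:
S = -7528108902 (S = 71934*(-104653) = -7528108902)
K = -137268 (K = 2*(93*(-738)) = 2*(-68634) = -137268)
N = -7528162425 (N = (83745 - 137268) - 7528108902 = -53523 - 7528108902 = -7528162425)
468530/N - 26915/(-78225) = 468530/(-7528162425) - 26915/(-78225) = 468530*(-1/7528162425) - 26915*(-1/78225) = -93706/1505632485 + 769/2235 = 25724932179/74779746755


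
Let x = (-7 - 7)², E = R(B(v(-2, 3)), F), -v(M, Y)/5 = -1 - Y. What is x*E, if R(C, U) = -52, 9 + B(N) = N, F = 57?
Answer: -10192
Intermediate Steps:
v(M, Y) = 5 + 5*Y (v(M, Y) = -5*(-1 - Y) = 5 + 5*Y)
B(N) = -9 + N
E = -52
x = 196 (x = (-14)² = 196)
x*E = 196*(-52) = -10192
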